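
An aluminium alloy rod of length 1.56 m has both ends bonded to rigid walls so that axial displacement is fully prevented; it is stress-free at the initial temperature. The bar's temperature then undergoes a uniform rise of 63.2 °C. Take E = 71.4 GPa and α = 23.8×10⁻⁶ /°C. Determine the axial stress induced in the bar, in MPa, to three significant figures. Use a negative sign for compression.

Free thermal expansion αLΔT = 23.8e-6 · 1560 · 63.2 = 2.346 mm.
The walls impose strain ε = −(2.346)/1560 = -1.5042e-03; σ = Eε = 71400 · -1.5042e-03 = -107.4 MPa.

-107 MPa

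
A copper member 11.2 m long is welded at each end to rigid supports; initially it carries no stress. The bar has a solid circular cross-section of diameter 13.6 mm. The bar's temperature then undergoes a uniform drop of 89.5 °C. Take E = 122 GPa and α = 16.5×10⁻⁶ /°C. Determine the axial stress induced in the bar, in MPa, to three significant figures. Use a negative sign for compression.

Free thermal expansion αLΔT = 16.5e-6 · 11200 · -89.5 = -16.54 mm.
The walls impose strain ε = −(-16.54)/11200 = 1.4767e-03; σ = Eε = 122000 · 1.4767e-03 = 180.2 MPa.

180 MPa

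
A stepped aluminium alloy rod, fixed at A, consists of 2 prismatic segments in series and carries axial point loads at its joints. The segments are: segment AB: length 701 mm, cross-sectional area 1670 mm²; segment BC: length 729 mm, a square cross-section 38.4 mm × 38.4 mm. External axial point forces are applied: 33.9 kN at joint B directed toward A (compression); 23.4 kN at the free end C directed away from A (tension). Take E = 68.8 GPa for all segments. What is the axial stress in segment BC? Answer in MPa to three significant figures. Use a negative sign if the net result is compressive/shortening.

Internal axial forces (sectioning from the free end, tension +): N_BC = 23.4 kN, N_AB = -10.5 kN.
A_BC = 1475 mm².
σ_BC = N_BC/A_BC = 23400/1475 = 15.87 MPa.

15.9 MPa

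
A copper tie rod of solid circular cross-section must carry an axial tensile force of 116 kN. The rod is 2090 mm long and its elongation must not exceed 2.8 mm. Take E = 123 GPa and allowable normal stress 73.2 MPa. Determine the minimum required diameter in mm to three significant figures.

44.9 mm

Required area A ≥ P/σ_allow = 116000/73.2 = 1585 mm².
For a solid circular section, d ≥ √(4A/π) = 44.92 mm.
Elongation limit: A ≥ PL/(Eδ_allow) = 116000·2090/(123000·2.8) = 703.9 mm² ⇒ d ≥ 29.94 mm.
The stress limit governs.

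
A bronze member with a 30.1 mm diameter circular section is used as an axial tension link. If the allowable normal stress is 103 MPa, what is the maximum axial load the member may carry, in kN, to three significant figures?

73.3 kN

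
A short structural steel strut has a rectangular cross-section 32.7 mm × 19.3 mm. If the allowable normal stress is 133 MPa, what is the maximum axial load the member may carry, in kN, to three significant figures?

83.9 kN

A = 631.1 mm².
P_max = σ_allow · A = 133 · 631.1 = 83940 N = 83.94 kN.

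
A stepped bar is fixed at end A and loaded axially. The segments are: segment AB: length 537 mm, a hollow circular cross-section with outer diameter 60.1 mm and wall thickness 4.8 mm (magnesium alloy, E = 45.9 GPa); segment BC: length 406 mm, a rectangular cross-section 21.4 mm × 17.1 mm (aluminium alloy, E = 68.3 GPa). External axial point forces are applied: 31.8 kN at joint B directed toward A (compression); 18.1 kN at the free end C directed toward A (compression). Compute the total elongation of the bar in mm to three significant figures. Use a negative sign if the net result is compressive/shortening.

-0.994 mm

Internal axial forces (sectioning from the free end, tension +): N_BC = -18.1 kN, N_AB = -49.9 kN.
A_AB = 833.9 mm².
A_BC = 365.9 mm².
δ_AB = -49900·537/(833.9·45900) = -0.7001 mm
δ_BC = -18100·406/(365.9·68300) = -0.294 mm
δ = Σδ_i = -0.9941 mm.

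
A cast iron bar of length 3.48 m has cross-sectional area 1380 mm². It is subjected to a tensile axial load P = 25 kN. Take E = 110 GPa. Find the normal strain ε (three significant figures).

σ = N/A = 18.12 MPa; ε = σ/E = 18.12/110000 = 1.647e-04.

1.65e-04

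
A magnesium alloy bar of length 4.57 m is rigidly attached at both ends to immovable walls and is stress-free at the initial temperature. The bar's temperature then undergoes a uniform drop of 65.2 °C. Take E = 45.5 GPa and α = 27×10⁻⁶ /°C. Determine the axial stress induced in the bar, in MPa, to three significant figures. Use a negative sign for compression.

80.1 MPa

Free thermal expansion αLΔT = 27e-6 · 4570 · -65.2 = -8.045 mm.
The walls impose strain ε = −(-8.045)/4570 = 1.7604e-03; σ = Eε = 45500 · 1.7604e-03 = 80.1 MPa.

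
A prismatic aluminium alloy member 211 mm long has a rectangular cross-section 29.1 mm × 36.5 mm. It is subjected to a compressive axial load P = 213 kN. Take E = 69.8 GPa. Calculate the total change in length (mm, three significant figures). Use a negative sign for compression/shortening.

A = 1062 mm².
δ_mech = NL/(AE) = -213000·211/(1062·69800) = -0.6062 mm.

-0.606 mm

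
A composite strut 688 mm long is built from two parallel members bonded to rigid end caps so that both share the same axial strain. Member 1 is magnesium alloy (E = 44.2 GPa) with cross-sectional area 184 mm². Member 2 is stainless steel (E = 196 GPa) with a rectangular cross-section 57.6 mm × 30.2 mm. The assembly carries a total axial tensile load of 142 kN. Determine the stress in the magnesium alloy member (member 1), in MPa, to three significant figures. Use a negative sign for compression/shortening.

18.0 MPa

A_2 = 1740 mm².
Equal strain + equilibrium ⇒ each member carries load in proportion to AE: A₁E₁ = 8133000 N, A₂E₂ = 340900000 N, ΣAE = 349100000 N.
σ₁ = P·E₁/ΣAE = 142000·44200/349100000 = 17.98 MPa.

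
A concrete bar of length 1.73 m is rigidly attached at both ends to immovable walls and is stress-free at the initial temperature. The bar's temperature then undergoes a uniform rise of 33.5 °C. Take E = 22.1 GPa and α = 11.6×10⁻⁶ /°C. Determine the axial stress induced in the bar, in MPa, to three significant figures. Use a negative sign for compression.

-8.59 MPa

Free thermal expansion αLΔT = 11.6e-6 · 1730 · 33.5 = 0.6723 mm.
The walls impose strain ε = −(0.6723)/1730 = -3.8860e-04; σ = Eε = 22100 · -3.8860e-04 = -8.588 MPa.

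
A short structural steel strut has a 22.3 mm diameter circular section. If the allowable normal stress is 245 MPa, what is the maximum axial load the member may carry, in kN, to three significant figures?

95.7 kN

A = 390.6 mm².
P_max = σ_allow · A = 245 · 390.6 = 95690 N = 95.69 kN.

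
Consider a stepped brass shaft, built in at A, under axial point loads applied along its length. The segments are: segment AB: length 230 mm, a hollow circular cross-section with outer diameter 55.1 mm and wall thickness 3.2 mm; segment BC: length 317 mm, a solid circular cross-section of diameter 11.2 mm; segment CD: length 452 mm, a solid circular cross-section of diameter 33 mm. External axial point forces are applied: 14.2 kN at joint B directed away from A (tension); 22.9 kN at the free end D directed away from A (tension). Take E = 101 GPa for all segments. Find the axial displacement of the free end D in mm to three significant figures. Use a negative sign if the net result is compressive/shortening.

Internal axial forces (sectioning from the free end, tension +): N_CD = 22.9 kN, N_BC = 22.9 kN, N_AB = 37.1 kN.
A_AB = 521.8 mm².
A_BC = 98.52 mm².
A_CD = 855.3 mm².
δ_AB = 37100·230/(521.8·101000) = 0.1619 mm
δ_BC = 22900·317/(98.52·101000) = 0.7295 mm
δ_CD = 22900·452/(855.3·101000) = 0.1198 mm
δ = Σδ_i = 1.011 mm.

1.01 mm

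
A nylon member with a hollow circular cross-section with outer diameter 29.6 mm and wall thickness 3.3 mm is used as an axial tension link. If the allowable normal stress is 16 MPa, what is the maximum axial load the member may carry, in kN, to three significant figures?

4.36 kN

A = 272.7 mm².
P_max = σ_allow · A = 16 · 272.7 = 4363 N = 4.363 kN.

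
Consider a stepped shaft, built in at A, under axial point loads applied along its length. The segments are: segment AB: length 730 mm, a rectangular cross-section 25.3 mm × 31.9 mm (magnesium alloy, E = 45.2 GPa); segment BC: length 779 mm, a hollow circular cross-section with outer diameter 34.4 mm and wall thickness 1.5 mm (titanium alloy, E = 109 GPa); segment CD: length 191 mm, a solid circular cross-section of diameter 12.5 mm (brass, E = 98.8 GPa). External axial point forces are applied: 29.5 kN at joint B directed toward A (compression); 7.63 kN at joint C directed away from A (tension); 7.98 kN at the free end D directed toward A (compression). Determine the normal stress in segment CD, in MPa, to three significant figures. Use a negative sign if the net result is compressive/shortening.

-65.0 MPa

Internal axial forces (sectioning from the free end, tension +): N_CD = -7.98 kN, N_BC = -0.35 kN, N_AB = -29.85 kN.
A_CD = 122.7 mm².
σ_CD = N_CD/A_CD = -7980/122.7 = -65.03 MPa.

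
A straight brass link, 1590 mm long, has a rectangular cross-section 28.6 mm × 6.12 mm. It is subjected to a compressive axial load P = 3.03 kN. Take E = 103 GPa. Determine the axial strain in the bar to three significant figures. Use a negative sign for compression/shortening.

A = 175 mm².
σ = N/A = -17.31 MPa; ε = σ/E = -17.31/103000 = -1.681e-04.

-1.68e-04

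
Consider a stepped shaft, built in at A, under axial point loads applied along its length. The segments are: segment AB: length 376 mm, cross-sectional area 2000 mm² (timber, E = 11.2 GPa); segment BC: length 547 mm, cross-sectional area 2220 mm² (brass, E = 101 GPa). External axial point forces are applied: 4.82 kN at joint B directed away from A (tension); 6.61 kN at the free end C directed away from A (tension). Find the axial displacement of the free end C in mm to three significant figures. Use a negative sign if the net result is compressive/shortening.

Internal axial forces (sectioning from the free end, tension +): N_BC = 6.61 kN, N_AB = 11.43 kN.
δ_AB = 11430·376/(2000·11200) = 0.1919 mm
δ_BC = 6610·547/(2220·101000) = 0.01613 mm
δ = Σδ_i = 0.208 mm.

0.208 mm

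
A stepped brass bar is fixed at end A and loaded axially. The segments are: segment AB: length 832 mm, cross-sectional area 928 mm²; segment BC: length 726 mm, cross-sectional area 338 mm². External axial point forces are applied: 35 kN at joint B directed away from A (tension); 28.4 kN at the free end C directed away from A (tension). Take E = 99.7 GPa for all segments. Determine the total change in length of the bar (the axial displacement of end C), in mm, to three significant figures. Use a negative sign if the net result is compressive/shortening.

1.18 mm

Internal axial forces (sectioning from the free end, tension +): N_BC = 28.4 kN, N_AB = 63.4 kN.
δ_AB = 63400·832/(928·99700) = 0.5701 mm
δ_BC = 28400·726/(338·99700) = 0.6118 mm
δ = Σδ_i = 1.182 mm.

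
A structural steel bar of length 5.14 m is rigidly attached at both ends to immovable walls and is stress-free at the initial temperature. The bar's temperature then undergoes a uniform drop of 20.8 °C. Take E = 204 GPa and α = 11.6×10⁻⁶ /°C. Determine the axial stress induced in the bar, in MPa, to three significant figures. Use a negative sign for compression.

Free thermal expansion αLΔT = 11.6e-6 · 5140 · -20.8 = -1.24 mm.
The walls impose strain ε = −(-1.24)/5140 = 2.4128e-04; σ = Eε = 204000 · 2.4128e-04 = 49.22 MPa.

49.2 MPa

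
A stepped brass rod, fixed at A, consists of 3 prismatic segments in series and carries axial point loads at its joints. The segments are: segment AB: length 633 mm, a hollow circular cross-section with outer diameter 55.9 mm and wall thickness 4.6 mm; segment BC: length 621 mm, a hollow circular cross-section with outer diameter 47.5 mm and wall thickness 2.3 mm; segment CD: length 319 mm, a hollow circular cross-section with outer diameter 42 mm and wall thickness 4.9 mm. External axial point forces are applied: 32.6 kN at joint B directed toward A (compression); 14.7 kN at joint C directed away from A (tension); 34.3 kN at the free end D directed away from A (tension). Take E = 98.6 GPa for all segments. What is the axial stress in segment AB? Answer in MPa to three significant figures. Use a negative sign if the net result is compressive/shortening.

22.1 MPa

Internal axial forces (sectioning from the free end, tension +): N_CD = 34.3 kN, N_BC = 49 kN, N_AB = 16.4 kN.
A_AB = 741.4 mm².
σ_AB = N_AB/A_AB = 16400/741.4 = 22.12 MPa.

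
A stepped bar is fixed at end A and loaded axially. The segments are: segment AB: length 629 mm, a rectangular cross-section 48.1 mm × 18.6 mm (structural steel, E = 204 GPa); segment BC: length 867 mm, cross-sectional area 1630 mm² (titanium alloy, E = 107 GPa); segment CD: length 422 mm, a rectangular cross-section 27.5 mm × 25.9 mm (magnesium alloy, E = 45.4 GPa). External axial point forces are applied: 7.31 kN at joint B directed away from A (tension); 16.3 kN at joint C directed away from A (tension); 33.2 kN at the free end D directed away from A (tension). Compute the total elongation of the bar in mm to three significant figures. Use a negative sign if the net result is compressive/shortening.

0.875 mm

Internal axial forces (sectioning from the free end, tension +): N_CD = 33.2 kN, N_BC = 49.5 kN, N_AB = 56.81 kN.
A_AB = 894.7 mm².
A_CD = 712.2 mm².
δ_AB = 56810·629/(894.7·204000) = 0.1958 mm
δ_BC = 49500·867/(1630·107000) = 0.2461 mm
δ_CD = 33200·422/(712.2·45400) = 0.4333 mm
δ = Σδ_i = 0.8751 mm.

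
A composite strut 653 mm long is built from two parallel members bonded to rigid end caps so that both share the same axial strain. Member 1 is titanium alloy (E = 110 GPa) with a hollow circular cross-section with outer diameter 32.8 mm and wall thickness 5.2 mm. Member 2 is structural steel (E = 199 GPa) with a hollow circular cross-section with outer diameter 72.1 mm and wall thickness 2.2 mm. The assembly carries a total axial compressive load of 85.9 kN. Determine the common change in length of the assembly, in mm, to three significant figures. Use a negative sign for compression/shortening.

A_1 = 450.9 mm².
A_2 = 483.1 mm².
Equal strain + equilibrium ⇒ each member carries load in proportion to AE: A₁E₁ = 49600000 N, A₂E₂ = 96140000 N, ΣAE = 145700000 N.
δ = PL/ΣAE = -85900·653/145700000 = -0.3849 mm.

-0.385 mm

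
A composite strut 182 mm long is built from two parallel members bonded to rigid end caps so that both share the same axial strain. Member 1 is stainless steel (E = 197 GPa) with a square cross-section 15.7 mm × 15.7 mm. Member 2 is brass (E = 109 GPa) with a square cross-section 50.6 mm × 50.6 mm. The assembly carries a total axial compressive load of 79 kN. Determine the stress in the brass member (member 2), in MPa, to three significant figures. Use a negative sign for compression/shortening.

-26.3 MPa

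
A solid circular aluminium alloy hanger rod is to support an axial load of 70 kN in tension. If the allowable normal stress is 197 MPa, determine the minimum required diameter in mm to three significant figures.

21.3 mm

Required area A ≥ P/σ_allow = 70000/197 = 355.3 mm².
For a solid circular section, d ≥ √(4A/π) = 21.27 mm.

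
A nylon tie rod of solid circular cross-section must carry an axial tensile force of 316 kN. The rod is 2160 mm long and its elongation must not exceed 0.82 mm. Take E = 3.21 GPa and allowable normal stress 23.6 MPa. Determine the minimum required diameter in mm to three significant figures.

575 mm

Required area A ≥ P/σ_allow = 316000/23.6 = 13390 mm².
For a solid circular section, d ≥ √(4A/π) = 130.6 mm.
Elongation limit: A ≥ PL/(Eδ_allow) = 316000·2160/(3210·0.82) = 259300 mm² ⇒ d ≥ 574.6 mm.
The elongation limit governs.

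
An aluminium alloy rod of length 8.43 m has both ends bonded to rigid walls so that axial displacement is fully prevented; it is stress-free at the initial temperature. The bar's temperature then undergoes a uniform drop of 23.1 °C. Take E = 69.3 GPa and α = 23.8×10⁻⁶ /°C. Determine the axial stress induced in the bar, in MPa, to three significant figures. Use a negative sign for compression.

Free thermal expansion αLΔT = 23.8e-6 · 8430 · -23.1 = -4.635 mm.
The walls impose strain ε = −(-4.635)/8430 = 5.4978e-04; σ = Eε = 69300 · 5.4978e-04 = 38.1 MPa.

38.1 MPa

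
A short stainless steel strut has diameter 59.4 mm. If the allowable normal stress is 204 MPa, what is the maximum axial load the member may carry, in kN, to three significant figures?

A = 2771 mm².
P_max = σ_allow · A = 204 · 2771 = 565300 N = 565.3 kN.

565 kN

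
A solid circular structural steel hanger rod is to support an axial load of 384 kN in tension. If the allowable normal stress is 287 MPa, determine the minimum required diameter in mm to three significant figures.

41.3 mm

Required area A ≥ P/σ_allow = 384000/287 = 1338 mm².
For a solid circular section, d ≥ √(4A/π) = 41.27 mm.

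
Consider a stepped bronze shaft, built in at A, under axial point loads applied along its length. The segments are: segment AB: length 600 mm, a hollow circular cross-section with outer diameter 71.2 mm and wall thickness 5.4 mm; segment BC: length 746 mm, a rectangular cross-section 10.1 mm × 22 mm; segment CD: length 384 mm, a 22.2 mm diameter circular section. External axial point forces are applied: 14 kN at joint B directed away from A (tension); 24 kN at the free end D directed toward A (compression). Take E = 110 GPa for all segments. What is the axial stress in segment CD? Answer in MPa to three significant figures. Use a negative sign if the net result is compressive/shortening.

Internal axial forces (sectioning from the free end, tension +): N_CD = -24 kN, N_BC = -24 kN, N_AB = -10 kN.
A_CD = 387.1 mm².
σ_CD = N_CD/A_CD = -24000/387.1 = -62 MPa.

-62.0 MPa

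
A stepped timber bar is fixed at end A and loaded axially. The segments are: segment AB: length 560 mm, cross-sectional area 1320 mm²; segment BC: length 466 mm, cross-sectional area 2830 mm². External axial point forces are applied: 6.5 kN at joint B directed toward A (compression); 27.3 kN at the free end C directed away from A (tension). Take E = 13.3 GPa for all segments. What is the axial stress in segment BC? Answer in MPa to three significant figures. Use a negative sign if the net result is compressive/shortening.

Internal axial forces (sectioning from the free end, tension +): N_BC = 27.3 kN, N_AB = 20.8 kN.
σ_BC = N_BC/A_BC = 27300/2830 = 9.647 MPa.

9.65 MPa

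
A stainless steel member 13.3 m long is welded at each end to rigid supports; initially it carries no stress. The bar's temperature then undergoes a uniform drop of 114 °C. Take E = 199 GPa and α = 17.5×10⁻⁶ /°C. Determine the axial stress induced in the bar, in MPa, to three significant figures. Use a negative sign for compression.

Free thermal expansion αLΔT = 17.5e-6 · 13300 · -114 = -26.53 mm.
The walls impose strain ε = −(-26.53)/13300 = 1.9950e-03; σ = Eε = 199000 · 1.9950e-03 = 397 MPa.

397 MPa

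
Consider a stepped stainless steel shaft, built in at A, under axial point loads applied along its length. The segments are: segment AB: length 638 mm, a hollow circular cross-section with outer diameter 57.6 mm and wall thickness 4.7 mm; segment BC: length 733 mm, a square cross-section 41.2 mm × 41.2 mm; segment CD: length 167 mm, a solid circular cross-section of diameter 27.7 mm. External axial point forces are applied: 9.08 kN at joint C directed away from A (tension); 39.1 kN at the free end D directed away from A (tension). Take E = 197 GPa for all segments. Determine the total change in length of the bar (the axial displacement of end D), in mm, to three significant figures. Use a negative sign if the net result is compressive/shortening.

0.360 mm

Internal axial forces (sectioning from the free end, tension +): N_CD = 39.1 kN, N_BC = 48.18 kN, N_AB = 48.18 kN.
A_AB = 781.1 mm².
A_BC = 1697 mm².
A_CD = 602.6 mm².
δ_AB = 48180·638/(781.1·197000) = 0.1998 mm
δ_BC = 48180·733/(1697·197000) = 0.1056 mm
δ_CD = 39100·167/(602.6·197000) = 0.055 mm
δ = Σδ_i = 0.3604 mm.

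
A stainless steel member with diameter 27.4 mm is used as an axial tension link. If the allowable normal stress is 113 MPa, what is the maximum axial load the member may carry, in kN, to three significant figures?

A = 589.6 mm².
P_max = σ_allow · A = 113 · 589.6 = 66630 N = 66.63 kN.

66.6 kN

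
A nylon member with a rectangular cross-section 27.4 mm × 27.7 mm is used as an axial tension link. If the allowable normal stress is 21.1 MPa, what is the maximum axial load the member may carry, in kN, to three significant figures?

16.0 kN

A = 759 mm².
P_max = σ_allow · A = 21.1 · 759 = 16010 N = 16.01 kN.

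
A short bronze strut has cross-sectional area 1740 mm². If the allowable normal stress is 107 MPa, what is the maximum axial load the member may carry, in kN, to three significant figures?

186 kN

P_max = σ_allow · A = 107 · 1740 = 186200 N = 186.2 kN.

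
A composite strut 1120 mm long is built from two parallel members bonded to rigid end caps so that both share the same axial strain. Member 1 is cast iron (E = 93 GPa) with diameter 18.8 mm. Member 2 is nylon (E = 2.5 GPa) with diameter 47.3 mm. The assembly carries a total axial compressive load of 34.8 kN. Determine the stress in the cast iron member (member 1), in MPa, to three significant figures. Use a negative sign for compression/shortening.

A_1 = 277.6 mm².
A_2 = 1757 mm².
Equal strain + equilibrium ⇒ each member carries load in proportion to AE: A₁E₁ = 25820000 N, A₂E₂ = 4393000 N, ΣAE = 30210000 N.
σ₁ = P·E₁/ΣAE = -34800·93000/30210000 = -107.1 MPa.

-107 MPa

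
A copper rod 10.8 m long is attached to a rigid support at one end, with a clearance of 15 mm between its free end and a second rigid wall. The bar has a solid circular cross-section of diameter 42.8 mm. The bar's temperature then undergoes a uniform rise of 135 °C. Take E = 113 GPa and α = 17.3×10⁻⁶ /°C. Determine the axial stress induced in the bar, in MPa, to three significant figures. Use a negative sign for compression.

Free thermal expansion αLΔT = 17.3e-6 · 10800 · 135 = 25.22 mm.
The walls engage after the gap closes; constrained expansion = 25.22 − 15 = 10.22 mm.
The walls impose strain ε = −(10.22)/10800 = -9.4661e-04; σ = Eε = 113000 · -9.4661e-04 = -107 MPa.

-107 MPa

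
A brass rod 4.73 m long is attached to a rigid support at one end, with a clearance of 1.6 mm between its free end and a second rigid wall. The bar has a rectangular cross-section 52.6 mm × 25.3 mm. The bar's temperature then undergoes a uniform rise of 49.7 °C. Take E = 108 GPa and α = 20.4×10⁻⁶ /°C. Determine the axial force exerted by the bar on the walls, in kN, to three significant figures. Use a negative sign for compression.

Free thermal expansion αLΔT = 20.4e-6 · 4730 · 49.7 = 4.796 mm.
The walls engage after the gap closes; constrained expansion = 4.796 − 1.6 = 3.196 mm.
The walls impose strain ε = −(3.196)/4730 = -6.7561e-04; σ = Eε = 108000 · -6.7561e-04 = -72.97 MPa.
Wall reaction R = σ·A = -72.97·1331 = -97100 N = -97.1 kN.

-97.1 kN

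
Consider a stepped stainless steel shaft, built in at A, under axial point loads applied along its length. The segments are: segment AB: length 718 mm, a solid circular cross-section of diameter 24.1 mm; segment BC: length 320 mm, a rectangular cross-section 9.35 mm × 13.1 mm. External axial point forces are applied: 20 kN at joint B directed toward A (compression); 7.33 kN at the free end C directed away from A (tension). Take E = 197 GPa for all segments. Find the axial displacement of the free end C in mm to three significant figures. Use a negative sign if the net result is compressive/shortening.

-0.00402 mm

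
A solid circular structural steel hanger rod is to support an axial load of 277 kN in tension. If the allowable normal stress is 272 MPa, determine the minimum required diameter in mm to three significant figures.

Required area A ≥ P/σ_allow = 277000/272 = 1018 mm².
For a solid circular section, d ≥ √(4A/π) = 36.01 mm.

36.0 mm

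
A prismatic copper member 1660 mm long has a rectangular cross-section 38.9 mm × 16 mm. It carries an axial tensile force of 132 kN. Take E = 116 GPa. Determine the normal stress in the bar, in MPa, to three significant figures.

212 MPa

A = 622.4 mm².
σ = N/A = 132000/622.4 = 212.1 MPa.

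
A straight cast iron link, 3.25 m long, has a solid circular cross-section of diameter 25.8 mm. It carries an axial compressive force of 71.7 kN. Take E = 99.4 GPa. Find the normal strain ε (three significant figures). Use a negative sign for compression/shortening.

A = 522.8 mm².
σ = N/A = -137.1 MPa; ε = σ/E = -137.1/99400 = -1.380e-03.

-0.00138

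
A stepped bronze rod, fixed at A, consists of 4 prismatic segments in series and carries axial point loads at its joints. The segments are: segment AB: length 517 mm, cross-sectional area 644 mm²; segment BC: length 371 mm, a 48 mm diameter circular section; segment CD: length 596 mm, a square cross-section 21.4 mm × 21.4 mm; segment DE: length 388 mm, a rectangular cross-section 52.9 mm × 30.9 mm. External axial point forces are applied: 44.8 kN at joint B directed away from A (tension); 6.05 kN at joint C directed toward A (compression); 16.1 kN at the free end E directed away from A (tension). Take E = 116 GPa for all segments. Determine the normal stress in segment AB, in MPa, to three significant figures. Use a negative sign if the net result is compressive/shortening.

Internal axial forces (sectioning from the free end, tension +): N_DE = 16.1 kN, N_CD = 16.1 kN, N_BC = 10.05 kN, N_AB = 54.85 kN.
σ_AB = N_AB/A_AB = 54850/644 = 85.17 MPa.

85.2 MPa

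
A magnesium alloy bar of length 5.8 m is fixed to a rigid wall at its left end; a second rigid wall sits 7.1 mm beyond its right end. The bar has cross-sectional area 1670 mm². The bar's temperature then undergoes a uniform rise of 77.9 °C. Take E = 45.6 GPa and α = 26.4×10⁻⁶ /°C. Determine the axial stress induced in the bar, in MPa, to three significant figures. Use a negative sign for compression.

Free thermal expansion αLΔT = 26.4e-6 · 5800 · 77.9 = 11.93 mm.
The walls engage after the gap closes; constrained expansion = 11.93 − 7.1 = 4.828 mm.
The walls impose strain ε = −(4.828)/5800 = -8.3242e-04; σ = Eε = 45600 · -8.3242e-04 = -37.96 MPa.

-38.0 MPa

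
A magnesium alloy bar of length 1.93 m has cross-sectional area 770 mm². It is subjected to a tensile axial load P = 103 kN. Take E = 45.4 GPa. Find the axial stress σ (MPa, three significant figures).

134 MPa

σ = N/A = 103000/770 = 133.8 MPa.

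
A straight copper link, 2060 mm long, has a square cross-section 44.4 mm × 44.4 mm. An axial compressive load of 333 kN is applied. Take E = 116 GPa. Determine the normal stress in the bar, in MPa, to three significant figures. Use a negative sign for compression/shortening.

-169 MPa

A = 1971 mm².
σ = N/A = -333000/1971 = -168.9 MPa.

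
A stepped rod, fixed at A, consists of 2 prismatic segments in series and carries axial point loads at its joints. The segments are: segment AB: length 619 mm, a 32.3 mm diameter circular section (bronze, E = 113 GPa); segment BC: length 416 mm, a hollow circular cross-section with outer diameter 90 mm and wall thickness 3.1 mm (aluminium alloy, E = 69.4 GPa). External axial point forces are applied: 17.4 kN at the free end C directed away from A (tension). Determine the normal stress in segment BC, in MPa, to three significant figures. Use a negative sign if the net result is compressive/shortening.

20.6 MPa

Internal axial forces (sectioning from the free end, tension +): N_BC = 17.4 kN, N_AB = 17.4 kN.
A_BC = 846.3 mm².
σ_BC = N_BC/A_BC = 17400/846.3 = 20.56 MPa.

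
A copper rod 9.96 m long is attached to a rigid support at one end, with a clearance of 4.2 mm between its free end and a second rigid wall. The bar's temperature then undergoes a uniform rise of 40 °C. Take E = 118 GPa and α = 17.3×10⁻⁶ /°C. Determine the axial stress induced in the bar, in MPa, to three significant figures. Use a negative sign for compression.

-31.9 MPa

Free thermal expansion αLΔT = 17.3e-6 · 9960 · 40 = 6.892 mm.
The walls engage after the gap closes; constrained expansion = 6.892 − 4.2 = 2.692 mm.
The walls impose strain ε = −(2.692)/9960 = -2.7031e-04; σ = Eε = 118000 · -2.7031e-04 = -31.9 MPa.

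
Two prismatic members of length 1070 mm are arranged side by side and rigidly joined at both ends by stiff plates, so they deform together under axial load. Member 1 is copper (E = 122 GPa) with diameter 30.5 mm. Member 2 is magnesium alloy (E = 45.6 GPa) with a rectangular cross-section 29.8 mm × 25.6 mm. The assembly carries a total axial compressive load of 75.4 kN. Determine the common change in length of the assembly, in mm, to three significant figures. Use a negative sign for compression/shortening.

-0.651 mm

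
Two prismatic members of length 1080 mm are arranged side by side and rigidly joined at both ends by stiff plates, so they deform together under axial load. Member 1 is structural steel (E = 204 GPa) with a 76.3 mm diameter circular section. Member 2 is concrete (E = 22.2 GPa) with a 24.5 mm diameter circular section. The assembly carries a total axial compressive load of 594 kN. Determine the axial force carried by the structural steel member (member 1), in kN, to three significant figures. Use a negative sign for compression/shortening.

-587 kN

A_1 = 4572 mm².
A_2 = 471.4 mm².
Equal strain + equilibrium ⇒ each member carries load in proportion to AE: A₁E₁ = 932800000 N, A₂E₂ = 10470000 N, ΣAE = 943200000 N.
F₁ = P·A₁E₁/ΣAE = -594000·932800000/943200000 = -587400 N.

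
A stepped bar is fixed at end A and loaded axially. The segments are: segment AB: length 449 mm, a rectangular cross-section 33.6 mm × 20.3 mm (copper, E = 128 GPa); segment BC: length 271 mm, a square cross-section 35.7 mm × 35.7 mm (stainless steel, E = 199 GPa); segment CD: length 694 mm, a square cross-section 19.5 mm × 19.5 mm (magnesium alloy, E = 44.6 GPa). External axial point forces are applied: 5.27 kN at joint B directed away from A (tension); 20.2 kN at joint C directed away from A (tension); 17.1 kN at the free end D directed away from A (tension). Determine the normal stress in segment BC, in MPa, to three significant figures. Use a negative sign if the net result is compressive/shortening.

Internal axial forces (sectioning from the free end, tension +): N_CD = 17.1 kN, N_BC = 37.3 kN, N_AB = 42.57 kN.
A_BC = 1274 mm².
σ_BC = N_BC/A_BC = 37300/1274 = 29.27 MPa.

29.3 MPa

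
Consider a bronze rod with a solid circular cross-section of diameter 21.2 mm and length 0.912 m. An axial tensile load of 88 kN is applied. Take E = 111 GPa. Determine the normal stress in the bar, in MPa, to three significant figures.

249 MPa

A = 353 mm².
σ = N/A = 88000/353 = 249.3 MPa.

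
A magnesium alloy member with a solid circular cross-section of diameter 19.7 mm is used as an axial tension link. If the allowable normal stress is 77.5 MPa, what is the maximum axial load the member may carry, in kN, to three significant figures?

A = 304.8 mm².
P_max = σ_allow · A = 77.5 · 304.8 = 23620 N = 23.62 kN.

23.6 kN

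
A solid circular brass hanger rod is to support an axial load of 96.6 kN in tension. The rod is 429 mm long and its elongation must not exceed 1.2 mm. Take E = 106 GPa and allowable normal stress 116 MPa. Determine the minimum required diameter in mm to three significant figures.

32.6 mm

Required area A ≥ P/σ_allow = 96600/116 = 832.8 mm².
For a solid circular section, d ≥ √(4A/π) = 32.56 mm.
Elongation limit: A ≥ PL/(Eδ_allow) = 96600·429/(106000·1.2) = 325.8 mm² ⇒ d ≥ 20.37 mm.
The stress limit governs.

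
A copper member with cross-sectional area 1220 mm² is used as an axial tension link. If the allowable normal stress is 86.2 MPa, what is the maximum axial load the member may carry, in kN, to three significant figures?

105 kN

P_max = σ_allow · A = 86.2 · 1220 = 105200 N = 105.2 kN.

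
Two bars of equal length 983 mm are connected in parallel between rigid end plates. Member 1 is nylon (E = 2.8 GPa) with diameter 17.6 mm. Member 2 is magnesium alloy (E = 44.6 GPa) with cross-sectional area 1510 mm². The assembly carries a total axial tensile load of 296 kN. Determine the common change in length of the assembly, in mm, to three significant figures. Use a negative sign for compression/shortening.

4.28 mm

A_1 = 243.3 mm².
Equal strain + equilibrium ⇒ each member carries load in proportion to AE: A₁E₁ = 681200 N, A₂E₂ = 67350000 N, ΣAE = 68030000 N.
δ = PL/ΣAE = 296000·983/68030000 = 4.277 mm.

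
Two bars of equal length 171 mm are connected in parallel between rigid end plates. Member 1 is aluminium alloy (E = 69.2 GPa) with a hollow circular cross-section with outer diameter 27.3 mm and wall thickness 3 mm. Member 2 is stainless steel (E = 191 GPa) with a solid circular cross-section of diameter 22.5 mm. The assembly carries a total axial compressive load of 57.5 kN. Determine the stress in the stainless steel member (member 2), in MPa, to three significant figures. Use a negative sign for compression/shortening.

A_1 = 229 mm².
A_2 = 397.6 mm².
Equal strain + equilibrium ⇒ each member carries load in proportion to AE: A₁E₁ = 15850000 N, A₂E₂ = 75940000 N, ΣAE = 91790000 N.
σ₂ = P·E₂/ΣAE = -57500·191000/91790000 = -119.6 MPa.

-120 MPa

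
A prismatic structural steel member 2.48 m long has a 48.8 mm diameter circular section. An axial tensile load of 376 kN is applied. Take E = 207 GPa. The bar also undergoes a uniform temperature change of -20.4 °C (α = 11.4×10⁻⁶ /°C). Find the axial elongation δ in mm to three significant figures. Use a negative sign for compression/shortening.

1.83 mm

A = 1870 mm².
δ_mech = NL/(AE) = 376000·2480/(1870·207000) = 2.408 mm.
δ_thermal = αLΔT = 11.4e-6·2480·-20.4 = -0.5767 mm.
δ = δ_mech + δ_thermal = 1.832 mm.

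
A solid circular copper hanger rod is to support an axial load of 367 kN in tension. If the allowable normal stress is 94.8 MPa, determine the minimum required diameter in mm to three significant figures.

70.2 mm

Required area A ≥ P/σ_allow = 367000/94.8 = 3871 mm².
For a solid circular section, d ≥ √(4A/π) = 70.21 mm.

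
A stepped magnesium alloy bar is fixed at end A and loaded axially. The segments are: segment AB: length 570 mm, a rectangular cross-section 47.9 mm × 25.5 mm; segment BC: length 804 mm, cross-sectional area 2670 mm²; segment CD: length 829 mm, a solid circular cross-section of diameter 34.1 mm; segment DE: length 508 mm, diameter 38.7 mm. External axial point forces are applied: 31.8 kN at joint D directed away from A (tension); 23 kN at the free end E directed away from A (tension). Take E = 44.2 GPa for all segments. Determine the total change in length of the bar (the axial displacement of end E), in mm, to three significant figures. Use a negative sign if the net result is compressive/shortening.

2.30 mm

Internal axial forces (sectioning from the free end, tension +): N_DE = 23 kN, N_CD = 54.8 kN, N_BC = 54.8 kN, N_AB = 54.8 kN.
A_AB = 1221 mm².
A_CD = 913.3 mm².
A_DE = 1176 mm².
δ_AB = 54800·570/(1221·44200) = 0.5786 mm
δ_BC = 54800·804/(2670·44200) = 0.3733 mm
δ_CD = 54800·829/(913.3·44200) = 1.125 mm
δ_DE = 23000·508/(1176·44200) = 0.2247 mm
δ = Σδ_i = 2.302 mm.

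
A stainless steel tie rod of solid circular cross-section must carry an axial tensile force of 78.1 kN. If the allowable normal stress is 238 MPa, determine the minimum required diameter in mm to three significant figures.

Required area A ≥ P/σ_allow = 78100/238 = 328.2 mm².
For a solid circular section, d ≥ √(4A/π) = 20.44 mm.

20.4 mm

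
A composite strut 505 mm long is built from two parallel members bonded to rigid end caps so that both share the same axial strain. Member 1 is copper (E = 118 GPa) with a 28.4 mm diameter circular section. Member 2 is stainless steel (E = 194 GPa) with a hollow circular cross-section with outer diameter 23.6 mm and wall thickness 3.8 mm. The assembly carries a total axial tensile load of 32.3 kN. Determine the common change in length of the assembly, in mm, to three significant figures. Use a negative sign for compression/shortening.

A_1 = 633.5 mm².
A_2 = 236.4 mm².
Equal strain + equilibrium ⇒ each member carries load in proportion to AE: A₁E₁ = 74750000 N, A₂E₂ = 45860000 N, ΣAE = 120600000 N.
δ = PL/ΣAE = 32300·505/120600000 = 0.1352 mm.

0.135 mm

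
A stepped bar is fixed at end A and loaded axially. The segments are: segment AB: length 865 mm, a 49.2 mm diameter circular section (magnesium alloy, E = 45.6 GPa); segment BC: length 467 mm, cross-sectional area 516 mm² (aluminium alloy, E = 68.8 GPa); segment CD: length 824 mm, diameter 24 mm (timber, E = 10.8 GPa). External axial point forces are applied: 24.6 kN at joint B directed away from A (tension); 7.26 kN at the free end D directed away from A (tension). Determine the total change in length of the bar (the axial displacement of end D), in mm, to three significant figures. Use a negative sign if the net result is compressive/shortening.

Internal axial forces (sectioning from the free end, tension +): N_CD = 7.26 kN, N_BC = 7.26 kN, N_AB = 31.86 kN.
A_AB = 1901 mm².
A_CD = 452.4 mm².
δ_AB = 31860·865/(1901·45600) = 0.3179 mm
δ_BC = 7260·467/(516·68800) = 0.0955 mm
δ_CD = 7260·824/(452.4·10800) = 1.224 mm
δ = Σδ_i = 1.638 mm.

1.64 mm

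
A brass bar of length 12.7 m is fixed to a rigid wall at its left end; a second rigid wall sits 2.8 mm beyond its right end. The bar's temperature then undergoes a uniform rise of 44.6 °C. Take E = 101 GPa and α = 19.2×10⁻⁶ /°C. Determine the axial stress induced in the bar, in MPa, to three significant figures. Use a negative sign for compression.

Free thermal expansion αLΔT = 19.2e-6 · 12700 · 44.6 = 10.88 mm.
The walls engage after the gap closes; constrained expansion = 10.88 − 2.8 = 8.075 mm.
The walls impose strain ε = −(8.075)/12700 = -6.3585e-04; σ = Eε = 101000 · -6.3585e-04 = -64.22 MPa.

-64.2 MPa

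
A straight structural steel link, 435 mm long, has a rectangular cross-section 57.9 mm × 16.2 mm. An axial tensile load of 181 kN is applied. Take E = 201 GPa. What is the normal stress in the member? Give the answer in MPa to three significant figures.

193 MPa

A = 938 mm².
σ = N/A = 181000/938 = 193 MPa.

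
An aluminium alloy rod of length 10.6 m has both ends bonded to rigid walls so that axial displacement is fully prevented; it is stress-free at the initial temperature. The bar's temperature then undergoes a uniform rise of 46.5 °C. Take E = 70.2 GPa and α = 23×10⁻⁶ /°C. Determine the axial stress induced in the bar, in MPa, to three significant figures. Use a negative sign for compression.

Free thermal expansion αLΔT = 23e-6 · 10600 · 46.5 = 11.34 mm.
The walls impose strain ε = −(11.34)/10600 = -1.0695e-03; σ = Eε = 70200 · -1.0695e-03 = -75.08 MPa.

-75.1 MPa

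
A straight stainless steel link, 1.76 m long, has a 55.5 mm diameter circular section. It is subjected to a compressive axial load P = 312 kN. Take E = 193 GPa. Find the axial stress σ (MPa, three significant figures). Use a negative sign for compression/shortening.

-129 MPa

A = 2419 mm².
σ = N/A = -312000/2419 = -129 MPa.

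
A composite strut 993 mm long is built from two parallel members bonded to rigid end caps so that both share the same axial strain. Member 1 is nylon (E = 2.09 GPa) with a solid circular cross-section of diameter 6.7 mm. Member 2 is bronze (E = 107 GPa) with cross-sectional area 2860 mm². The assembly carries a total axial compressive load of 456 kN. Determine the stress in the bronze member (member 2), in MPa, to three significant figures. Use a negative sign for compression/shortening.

A_1 = 35.26 mm².
Equal strain + equilibrium ⇒ each member carries load in proportion to AE: A₁E₁ = 73690 N, A₂E₂ = 306000000 N, ΣAE = 306100000 N.
σ₂ = P·E₂/ΣAE = -456000·107000/306100000 = -159.4 MPa.

-159 MPa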